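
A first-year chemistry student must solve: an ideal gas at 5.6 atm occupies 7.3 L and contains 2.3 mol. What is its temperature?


PV = nRT  (R = 0.08206 L·atm/(mol·K))
T = PV/(nR) = 5.6×7.3/(2.3×0.08206)
= 40.88/0.188738
= 216.60 K

216.60 K


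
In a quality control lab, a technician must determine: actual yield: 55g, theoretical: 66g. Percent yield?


% yield = actual/theoretical × 100
= 55/66 × 100
= 83.33%

83.33%


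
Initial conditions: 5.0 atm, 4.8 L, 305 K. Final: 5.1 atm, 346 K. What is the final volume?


P1V1/T1 = P2V2/T2
V2 = P1V1T2/(T1P2)
= 5.0×4.8×346/(305×5.1)
= 5.338 L

5.338 L


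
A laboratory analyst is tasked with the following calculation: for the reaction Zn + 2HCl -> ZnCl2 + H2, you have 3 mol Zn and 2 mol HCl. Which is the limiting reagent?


Mole ratio available / coefficient:
  Zn: 3/1 = 3.000
  HCl: 2/2 = 1.000
Smaller ratio is limiting.

HCl


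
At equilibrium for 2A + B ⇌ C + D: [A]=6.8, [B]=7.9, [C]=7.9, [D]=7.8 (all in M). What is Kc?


Kc = [C][D]/([A]^2[B])
= (7.9^1 × 7.8^1)/(6.8^2 × 7.9^1)
= 61.62/365.296
= 0.1687

0.1687


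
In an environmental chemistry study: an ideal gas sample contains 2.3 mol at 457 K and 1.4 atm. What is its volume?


PV = nRT  (R = 0.08206 L·atm/(mol·K))
V = nRT/P = 2.3×0.08206×457/1.4
= 61.609 L

61.609 L


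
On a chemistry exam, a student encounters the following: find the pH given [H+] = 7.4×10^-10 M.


pH = -log10([H+]) = -log10(7.4×10^-10)
= 10 - log10(7.4)
= 10 - 0.87
= 9.13

9.13


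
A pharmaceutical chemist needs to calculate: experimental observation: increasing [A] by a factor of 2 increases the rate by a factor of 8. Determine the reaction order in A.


rate ∝ [A]^n
2^n = 8 → n = 3
Order in A: 3

3


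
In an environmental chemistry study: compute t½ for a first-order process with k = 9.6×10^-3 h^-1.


t½ = ln2/k = 0.693147/(9.6×10^-3 h^-1)
= 72.20 h

72.20 h


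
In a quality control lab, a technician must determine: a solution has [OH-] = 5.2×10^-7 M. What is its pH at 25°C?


pOH = -log10([OH-]) = -log10(5.2×10^-7)
= 7 - log10(5.2) = 6.28
pH = 14 - pOH = 14 - 6.28 = 7.72

7.72


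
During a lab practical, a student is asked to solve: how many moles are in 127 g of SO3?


M(SO3) = 80.07 g/mol
n = mass/M = 127/80.07 = 1.5861 mol

1.5861 mol


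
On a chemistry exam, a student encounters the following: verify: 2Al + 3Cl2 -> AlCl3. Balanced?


Equation: 2Al + 3Cl2 -> AlCl3
Check atoms: Al: 2≠1, Cl: 6≠3
Not balanced

No, not balanced


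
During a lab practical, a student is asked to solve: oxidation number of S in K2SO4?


2(+1) + x + 4(-2) = 0, so x = +6
Oxidation number: +6

+6


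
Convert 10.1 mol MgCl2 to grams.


M(MgCl2) = 95.21 g/mol
mass = n × M = 10.1 × 95.21 = 961.62 g

961.62 g


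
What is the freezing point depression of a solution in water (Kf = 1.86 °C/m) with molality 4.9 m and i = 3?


ΔTf = Kf × m × i
= 1.86 × 4.9 × 3
= 27.342 °C

27.342 °C


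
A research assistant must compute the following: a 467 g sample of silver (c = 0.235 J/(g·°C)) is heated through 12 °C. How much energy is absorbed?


q = mcΔT = 467 × 0.235 × 12
= 1316.94 J

1316.94 J


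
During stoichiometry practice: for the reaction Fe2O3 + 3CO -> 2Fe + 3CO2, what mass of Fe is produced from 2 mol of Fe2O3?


Mole ratio Fe:Fe2O3 = 2:1
n(Fe) = 2 × 2/1 = 4.000 mol
mass = 4.000 × 55.85 = 223.4 g

223.4 g


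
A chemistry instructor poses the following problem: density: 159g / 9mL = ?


ρ = mass/volume
= 159/9
= 17.667 g/mL

17.667 g/mL


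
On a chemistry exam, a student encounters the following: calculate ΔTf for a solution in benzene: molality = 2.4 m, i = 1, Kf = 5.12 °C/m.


ΔTf = Kf × m × i
= 5.12 × 2.4 × 1
= 12.288 °C

12.288 °C


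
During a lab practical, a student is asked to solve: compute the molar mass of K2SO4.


M(K2SO4) = 2×39.1 + 1×32.07 + 4×16.0
= 78.2 + 32.07 + 64.0
= 174.27 g/mol

174.27 g/mol


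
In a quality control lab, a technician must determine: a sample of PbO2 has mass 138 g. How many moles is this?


M(PbO2) = 239.2 g/mol
n = mass/M = 138/239.2 = 0.5769 mol

0.5769 mol


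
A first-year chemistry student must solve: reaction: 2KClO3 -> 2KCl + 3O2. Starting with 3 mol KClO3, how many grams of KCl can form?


Mole ratio KCl:KClO3 = 2:2
n(KCl) = 3 × 2/2 = 3.000 mol
mass = 3.000 × 74.55 = 223.65 g

223.65 g


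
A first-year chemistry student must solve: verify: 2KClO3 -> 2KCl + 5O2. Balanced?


Equation: 2KClO3 -> 2KCl + 5O2
Check atoms: Cl: 2=2, K: 2=2, O: 6≠10
Not balanced

No, not balanced


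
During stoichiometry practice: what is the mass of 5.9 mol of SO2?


M(SO2) = 64.07 g/mol
mass = n × M = 5.9 × 64.07 = 378.01 g

378.01 g


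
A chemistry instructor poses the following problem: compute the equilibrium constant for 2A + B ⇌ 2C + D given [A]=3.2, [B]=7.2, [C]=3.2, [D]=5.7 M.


Kc = [C]^2[D]/([A]^2[B])
= (3.2^2 × 5.7^1)/(3.2^2 × 7.2^1)
= 58.368/73.728
= 0.7917

0.7917


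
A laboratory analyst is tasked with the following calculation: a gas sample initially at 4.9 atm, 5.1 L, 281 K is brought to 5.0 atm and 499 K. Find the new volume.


P1V1/T1 = P2V2/T2
V2 = P1V1T2/(T1P2)
= 4.9×5.1×499/(281×5.0)
= 8.875 L

8.875 L


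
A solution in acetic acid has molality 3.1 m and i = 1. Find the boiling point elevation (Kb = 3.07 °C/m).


ΔTb = Kb × m × i
= 3.07 × 3.1 × 1
= 9.517 °C

9.517 °C


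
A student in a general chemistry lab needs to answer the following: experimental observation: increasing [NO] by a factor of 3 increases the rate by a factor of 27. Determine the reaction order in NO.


rate ∝ [NO]^n
3^n = 27 → n = 3
Order in NO: 3

3


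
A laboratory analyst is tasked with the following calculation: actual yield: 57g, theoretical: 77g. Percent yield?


% yield = actual/theoretical × 100
= 57/77 × 100
= 74.03%

74.03%


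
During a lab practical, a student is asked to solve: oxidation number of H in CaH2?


H with a metal (hydride): -1
Oxidation number: -1

-1


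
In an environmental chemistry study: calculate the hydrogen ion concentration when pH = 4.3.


[H+] = 10^(-pH) = 10^(-4.3)
= 5.01×10^-5 M

5.01×10^-5 M


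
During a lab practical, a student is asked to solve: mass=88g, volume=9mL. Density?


ρ = mass/volume
= 88/9
= 9.778 g/mL

9.778 g/mL


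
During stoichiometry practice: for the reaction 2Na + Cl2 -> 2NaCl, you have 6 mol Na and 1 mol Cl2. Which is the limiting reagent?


Mole ratio available / coefficient:
  Na: 6/2 = 3.000
  Cl2: 1/1 = 1.000
Smaller ratio is limiting.

Cl2


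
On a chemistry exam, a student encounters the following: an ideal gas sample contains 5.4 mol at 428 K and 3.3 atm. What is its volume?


PV = nRT  (R = 0.08206 L·atm/(mol·K))
V = nRT/P = 5.4×0.08206×428/3.3
= 57.472 L

57.472 L


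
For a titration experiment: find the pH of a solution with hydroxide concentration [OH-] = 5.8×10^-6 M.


pOH = -log10([OH-]) = -log10(5.8×10^-6)
= 6 - log10(5.8) = 5.24
pH = 14 - pOH = 14 - 5.24 = 8.76

8.76


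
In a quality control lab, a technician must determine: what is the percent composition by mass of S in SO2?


M(SO2) = 1×32.07 + 2×16.0 = 64.07 g/mol
Mass of S = 1 × 32.07 = 32.07 g/mol
% S = 32.07/64.07 × 100 = 50.05%

50.05%


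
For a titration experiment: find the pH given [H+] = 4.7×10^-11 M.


pH = -log10([H+]) = -log10(4.7×10^-11)
= 11 - log10(4.7)
= 11 - 0.67
= 10.33

10.33


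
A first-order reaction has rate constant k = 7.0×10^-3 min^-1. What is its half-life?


t½ = ln2/k = 0.693147/(7.0×10^-3 min^-1)
= 99.02 min

99.02 min


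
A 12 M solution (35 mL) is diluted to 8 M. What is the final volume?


C1V1 = C2V2
12 × 35 = 8 × V2
V2 = 420/8 = 52.5 mL

52.5 mL


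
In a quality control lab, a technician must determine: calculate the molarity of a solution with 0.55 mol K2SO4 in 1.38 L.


M = n/V = 0.55/1.38 = 0.399 mol/L

0.399 M


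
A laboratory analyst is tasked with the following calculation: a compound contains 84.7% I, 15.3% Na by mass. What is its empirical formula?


Assume 100 g sample. Moles of each element:
  I: 84.7/126.9 = 0.667 mol
  Na: 15.3/22.99 = 0.666 mol
Divide by smallest (0.666):
  I: 0.667/0.666 = 1.0
  Na: 0.666/0.666 = 1.0
Empirical formula: NaI

NaI


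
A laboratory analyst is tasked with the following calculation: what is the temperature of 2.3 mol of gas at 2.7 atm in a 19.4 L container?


PV = nRT  (R = 0.08206 L·atm/(mol·K))
T = PV/(nR) = 2.7×19.4/(2.3×0.08206)
= 52.38/0.188738
= 277.53 K

277.53 K


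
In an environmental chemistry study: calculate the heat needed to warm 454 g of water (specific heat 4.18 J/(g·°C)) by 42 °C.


q = mcΔT = 454 × 4.18 × 42
= 79704.24 J

79704.24 J


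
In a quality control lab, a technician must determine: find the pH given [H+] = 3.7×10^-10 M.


pH = -log10([H+]) = -log10(3.7×10^-10)
= 10 - log10(3.7)
= 10 - 0.57
= 9.43

9.43


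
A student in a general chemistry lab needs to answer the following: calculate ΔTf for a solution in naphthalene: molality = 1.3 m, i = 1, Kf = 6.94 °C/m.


ΔTf = Kf × m × i
= 6.94 × 1.3 × 1
= 9.022 °C

9.022 °C


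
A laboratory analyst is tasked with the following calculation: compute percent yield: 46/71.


% yield = actual/theoretical × 100
= 46/71 × 100
= 64.79%

64.79%


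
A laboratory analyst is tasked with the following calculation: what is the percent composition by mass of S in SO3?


M(SO3) = 1×32.07 + 3×16.0 = 80.07 g/mol
Mass of S = 1 × 32.07 = 32.07 g/mol
% S = 32.07/80.07 × 100 = 40.05%

40.05%


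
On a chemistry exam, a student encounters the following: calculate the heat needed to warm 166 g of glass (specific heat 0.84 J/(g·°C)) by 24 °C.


q = mcΔT = 166 × 0.84 × 24
= 3346.56 J

3346.56 J


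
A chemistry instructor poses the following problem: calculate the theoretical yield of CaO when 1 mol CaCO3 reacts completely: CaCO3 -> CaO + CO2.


Mole ratio CaO:CaCO3 = 1:1
n(CaO) = 1 × 1/1 = 1.000 mol
mass = 1.000 × 56.08 = 56.08 g

56.08 g


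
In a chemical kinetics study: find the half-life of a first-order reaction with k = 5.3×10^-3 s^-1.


t½ = ln2/k = 0.693147/(5.3×10^-3 s^-1)
= 130.8 s

130.8 s


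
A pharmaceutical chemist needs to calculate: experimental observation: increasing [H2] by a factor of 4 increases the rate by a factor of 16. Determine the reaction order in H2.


rate ∝ [H2]^n
4^n = 16 → n = 2
Order in H2: 2

2


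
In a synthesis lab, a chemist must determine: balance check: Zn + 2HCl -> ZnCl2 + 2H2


Equation: Zn + 2HCl -> ZnCl2 + 2H2
Check atoms: Cl: 2=2, H: 2≠4, Zn: 1=1
Not balanced

No, not balanced


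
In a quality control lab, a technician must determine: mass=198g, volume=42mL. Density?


ρ = mass/volume
= 198/42
= 4.714 g/mL

4.714 g/mL


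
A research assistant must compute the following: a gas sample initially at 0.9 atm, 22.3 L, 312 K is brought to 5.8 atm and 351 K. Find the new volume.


P1V1/T1 = P2V2/T2
V2 = P1V1T2/(T1P2)
= 0.9×22.3×351/(312×5.8)
= 3.893 L

3.893 L


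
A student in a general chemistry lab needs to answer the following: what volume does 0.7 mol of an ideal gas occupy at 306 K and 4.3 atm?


PV = nRT  (R = 0.08206 L·atm/(mol·K))
V = nRT/P = 0.7×0.08206×306/4.3
= 4.088 L

4.088 L


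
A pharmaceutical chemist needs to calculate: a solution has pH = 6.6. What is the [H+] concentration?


[H+] = 10^(-pH) = 10^(-6.6)
= 2.51×10^-7 M

2.51×10^-7 M


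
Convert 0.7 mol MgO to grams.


M(MgO) = 40.31 g/mol
mass = n × M = 0.7 × 40.31 = 28.22 g

28.22 g


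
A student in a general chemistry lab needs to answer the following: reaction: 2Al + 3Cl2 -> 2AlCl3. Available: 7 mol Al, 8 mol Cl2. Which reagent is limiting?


Mole ratio available / coefficient:
  Al: 7/2 = 3.500
  Cl2: 8/3 = 2.667
Smaller ratio is limiting.

Cl2


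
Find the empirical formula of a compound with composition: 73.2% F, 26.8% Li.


Assume 100 g sample. Moles of each element:
  F: 73.2/19.0 = 3.853 mol
  Li: 26.8/6.94 = 3.862 mol
Divide by smallest (3.853):
  F: 3.853/3.853 = 1.0
  Li: 3.862/3.853 = 1.0
Empirical formula: LiF

LiF


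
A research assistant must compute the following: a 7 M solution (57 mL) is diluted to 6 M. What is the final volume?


C1V1 = C2V2
7 × 57 = 6 × V2
V2 = 399/6 = 66.5 mL

66.5 mL


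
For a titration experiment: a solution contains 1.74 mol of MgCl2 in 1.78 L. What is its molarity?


M = n/V = 1.74/1.78 = 0.978 mol/L

0.978 M


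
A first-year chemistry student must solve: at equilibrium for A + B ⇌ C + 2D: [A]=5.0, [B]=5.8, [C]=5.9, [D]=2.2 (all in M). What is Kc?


Kc = [C][D]^2/([A][B])
= (5.9^1 × 2.2^2)/(5.0^1 × 5.8^1)
= 28.556/29
= 0.9847

0.9847


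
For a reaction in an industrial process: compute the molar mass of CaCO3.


M(CaCO3) = 1×40.08 + 1×12.01 + 3×16.0
= 40.08 + 12.01 + 48.0
= 100.09 g/mol

100.09 g/mol


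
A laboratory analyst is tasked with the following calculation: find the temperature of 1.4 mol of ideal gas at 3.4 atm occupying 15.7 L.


PV = nRT  (R = 0.08206 L·atm/(mol·K))
T = PV/(nR) = 3.4×15.7/(1.4×0.08206)
= 53.38/0.114884
= 464.64 K

464.64 K


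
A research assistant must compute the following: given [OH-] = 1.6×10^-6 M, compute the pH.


pOH = -log10([OH-]) = -log10(1.6×10^-6)
= 6 - log10(1.6) = 5.8
pH = 14 - pOH = 14 - 5.8 = 8.2

8.2


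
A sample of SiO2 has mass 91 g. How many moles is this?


M(SiO2) = 60.09 g/mol
n = mass/M = 91/60.09 = 1.5144 mol

1.5144 mol


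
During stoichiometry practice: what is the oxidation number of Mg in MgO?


Group 2 metal: +2
Oxidation number: +2

+2


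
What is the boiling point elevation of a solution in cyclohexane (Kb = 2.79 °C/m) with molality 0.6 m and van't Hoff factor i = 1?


ΔTb = Kb × m × i
= 2.79 × 0.6 × 1
= 1.674 °C

1.674 °C


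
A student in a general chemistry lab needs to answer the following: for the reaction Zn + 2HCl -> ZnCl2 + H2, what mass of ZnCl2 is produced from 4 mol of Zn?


Mole ratio ZnCl2:Zn = 1:1
n(ZnCl2) = 4 × 1/1 = 4.000 mol
mass = 4.000 × 136.28 = 545.12 g

545.12 g


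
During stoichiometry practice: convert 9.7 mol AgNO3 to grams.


M(AgNO3) = 169.88 g/mol
mass = n × M = 9.7 × 169.88 = 1647.84 g

1647.84 g


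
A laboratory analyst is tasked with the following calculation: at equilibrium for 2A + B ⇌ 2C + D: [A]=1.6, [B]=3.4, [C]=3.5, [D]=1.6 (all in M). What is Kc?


Kc = [C]^2[D]/([A]^2[B])
= (3.5^2 × 1.6^1)/(1.6^2 × 3.4^1)
= 19.6/8.704
= 2.252

2.252


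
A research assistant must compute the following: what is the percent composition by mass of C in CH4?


M(CH4) = 1×12.01 + 4×1.008 = 16.042 g/mol
Mass of C = 1 × 12.01 = 12.01 g/mol
% C = 12.01/16.042 × 100 = 74.87%

74.87%


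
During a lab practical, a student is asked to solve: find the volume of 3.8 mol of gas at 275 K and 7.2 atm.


PV = nRT  (R = 0.08206 L·atm/(mol·K))
V = nRT/P = 3.8×0.08206×275/7.2
= 11.91 L

11.91 L


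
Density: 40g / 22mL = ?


ρ = mass/volume
= 40/22
= 1.818 g/mL

1.818 g/mL


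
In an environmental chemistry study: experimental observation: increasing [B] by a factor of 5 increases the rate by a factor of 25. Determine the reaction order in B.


rate ∝ [B]^n
5^n = 25 → n = 2
Order in B: 2

2


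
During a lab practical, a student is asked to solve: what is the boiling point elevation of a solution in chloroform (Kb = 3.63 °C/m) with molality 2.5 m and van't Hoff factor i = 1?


ΔTb = Kb × m × i
= 3.63 × 2.5 × 1
= 9.075 °C

9.075 °C


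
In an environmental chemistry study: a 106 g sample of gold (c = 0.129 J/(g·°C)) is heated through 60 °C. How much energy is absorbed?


q = mcΔT = 106 × 0.129 × 60
= 820.44 J

820.44 J


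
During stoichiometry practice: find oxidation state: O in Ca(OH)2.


O is usually -2
Oxidation number: -2

-2


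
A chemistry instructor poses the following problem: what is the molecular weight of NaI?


M(NaI) = 1×22.99 + 1×126.9
= 22.99 + 126.9
= 149.89 g/mol

149.89 g/mol


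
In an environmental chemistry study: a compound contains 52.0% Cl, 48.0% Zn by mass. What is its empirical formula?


Assume 100 g sample. Moles of each element:
  Cl: 52.0/35.45 = 1.467 mol
  Zn: 48.0/65.38 = 0.734 mol
Divide by smallest (0.734):
  Cl: 1.467/0.734 = 2.0
  Zn: 0.734/0.734 = 1.0
Empirical formula: ZnCl2

ZnCl2


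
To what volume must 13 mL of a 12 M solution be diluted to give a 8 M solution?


C1V1 = C2V2
12 × 13 = 8 × V2
V2 = 156/8 = 19.5 mL

19.5 mL


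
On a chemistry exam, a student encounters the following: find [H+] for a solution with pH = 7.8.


[H+] = 10^(-pH) = 10^(-7.8)
= 1.58×10^-8 M

1.58×10^-8 M


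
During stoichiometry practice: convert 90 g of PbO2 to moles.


M(PbO2) = 239.2 g/mol
n = mass/M = 90/239.2 = 0.3763 mol

0.3763 mol


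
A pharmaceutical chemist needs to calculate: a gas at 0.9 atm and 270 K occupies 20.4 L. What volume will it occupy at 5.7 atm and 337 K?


P1V1/T1 = P2V2/T2
V2 = P1V1T2/(T1P2)
= 0.9×20.4×337/(270×5.7)
= 4.02 L

4.02 L


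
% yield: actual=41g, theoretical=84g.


% yield = actual/theoretical × 100
= 41/84 × 100
= 48.81%

48.81%


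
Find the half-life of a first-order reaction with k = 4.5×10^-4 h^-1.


t½ = ln2/k = 0.693147/(4.5×10^-4 h^-1)
= 1540 h

1540 h


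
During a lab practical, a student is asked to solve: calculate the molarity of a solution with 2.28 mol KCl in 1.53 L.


M = n/V = 2.28/1.53 = 1.490 mol/L

1.490 M


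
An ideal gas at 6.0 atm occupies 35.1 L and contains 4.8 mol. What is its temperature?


PV = nRT  (R = 0.08206 L·atm/(mol·K))
T = PV/(nR) = 6.0×35.1/(4.8×0.08206)
= 210.60/0.393888
= 534.67 K

534.67 K


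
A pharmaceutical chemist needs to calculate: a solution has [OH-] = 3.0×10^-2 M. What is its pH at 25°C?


pOH = -log10([OH-]) = -log10(3.0×10^-2)
= 2 - log10(3.0) = 1.52
pH = 14 - pOH = 14 - 1.52 = 12.48

12.48


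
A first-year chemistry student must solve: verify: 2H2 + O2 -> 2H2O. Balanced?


Equation: 2H2 + O2 -> 2H2O
Check atoms: H: 4=4, O: 2=2
Balanced

Yes, balanced


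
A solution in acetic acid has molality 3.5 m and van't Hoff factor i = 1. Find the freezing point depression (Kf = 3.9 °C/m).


ΔTf = Kf × m × i
= 3.9 × 3.5 × 1
= 13.65 °C

13.65 °C


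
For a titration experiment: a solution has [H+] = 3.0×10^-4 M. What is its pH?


pH = -log10([H+]) = -log10(3.0×10^-4)
= 4 - log10(3.0)
= 4 - 0.48
= 3.52

3.52


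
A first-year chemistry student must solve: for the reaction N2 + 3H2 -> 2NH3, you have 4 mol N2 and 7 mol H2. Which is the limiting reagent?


Mole ratio available / coefficient:
  N2: 4/1 = 4.000
  H2: 7/3 = 2.333
Smaller ratio is limiting.

H2


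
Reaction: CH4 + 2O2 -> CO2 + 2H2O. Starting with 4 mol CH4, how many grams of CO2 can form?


Mole ratio CO2:CH4 = 1:1
n(CO2) = 4 × 1/1 = 4.000 mol
mass = 4.000 × 44.01 = 176.04 g

176.04 g


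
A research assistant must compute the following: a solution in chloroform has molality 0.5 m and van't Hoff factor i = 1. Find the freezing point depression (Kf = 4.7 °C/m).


ΔTf = Kf × m × i
= 4.7 × 0.5 × 1
= 2.35 °C

2.35 °C


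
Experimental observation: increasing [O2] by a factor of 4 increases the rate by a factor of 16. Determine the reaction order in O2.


rate ∝ [O2]^n
4^n = 16 → n = 2
Order in O2: 2

2


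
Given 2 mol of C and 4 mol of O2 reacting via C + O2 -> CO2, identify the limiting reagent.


Mole ratio available / coefficient:
  C: 2/1 = 2.000
  O2: 4/1 = 4.000
Smaller ratio is limiting.

C


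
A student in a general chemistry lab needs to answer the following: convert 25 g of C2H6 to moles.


M(C2H6) = 30.07 g/mol
n = mass/M = 25/30.07 = 0.8314 mol

0.8314 mol


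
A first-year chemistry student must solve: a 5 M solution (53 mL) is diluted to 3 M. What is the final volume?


C1V1 = C2V2
5 × 53 = 3 × V2
V2 = 265/3 = 88.33 mL

88.33 mL


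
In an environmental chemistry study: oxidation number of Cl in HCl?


halide: -1
Oxidation number: -1

-1


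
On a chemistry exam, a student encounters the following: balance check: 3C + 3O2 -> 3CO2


Equation: 3C + 3O2 -> 3CO2
Check atoms: C: 3=3, O: 6=6
Balanced

Yes, balanced


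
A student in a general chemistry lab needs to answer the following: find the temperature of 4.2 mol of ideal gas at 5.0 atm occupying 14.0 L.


PV = nRT  (R = 0.08206 L·atm/(mol·K))
T = PV/(nR) = 5.0×14.0/(4.2×0.08206)
= 70.00/0.344652
= 203.10 K

203.10 K


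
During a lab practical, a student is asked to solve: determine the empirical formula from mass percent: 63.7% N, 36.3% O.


Assume 100 g sample. Moles of each element:
  N: 63.7/14.01 = 4.547 mol
  O: 36.3/16.0 = 2.269 mol
Divide by smallest (2.269):
  N: 4.547/2.269 = 2.0
  O: 2.269/2.269 = 1.0
Empirical formula: N2O

N2O


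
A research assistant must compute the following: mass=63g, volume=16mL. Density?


ρ = mass/volume
= 63/16
= 3.938 g/mL

3.938 g/mL


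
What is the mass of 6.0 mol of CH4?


M(CH4) = 16.04 g/mol
mass = n × M = 6.0 × 16.04 = 96.24 g

96.24 g


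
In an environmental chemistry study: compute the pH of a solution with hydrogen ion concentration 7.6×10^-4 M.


pH = -log10([H+]) = -log10(7.6×10^-4)
= 4 - log10(7.6)
= 4 - 0.88
= 3.12

3.12


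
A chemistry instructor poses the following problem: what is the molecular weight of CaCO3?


M(CaCO3) = 1×40.08 + 1×12.01 + 3×16.0
= 40.08 + 12.01 + 48.0
= 100.09 g/mol

100.09 g/mol


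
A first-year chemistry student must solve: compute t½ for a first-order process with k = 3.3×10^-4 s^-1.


t½ = ln2/k = 0.693147/(3.3×10^-4 s^-1)
= 2100 s

2100 s


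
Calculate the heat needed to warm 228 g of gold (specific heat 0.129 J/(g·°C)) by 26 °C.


q = mcΔT = 228 × 0.129 × 26
= 764.71 J

764.71 J


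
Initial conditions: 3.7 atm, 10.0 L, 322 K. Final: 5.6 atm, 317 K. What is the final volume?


P1V1/T1 = P2V2/T2
V2 = P1V1T2/(T1P2)
= 3.7×10.0×317/(322×5.6)
= 6.505 L

6.505 L


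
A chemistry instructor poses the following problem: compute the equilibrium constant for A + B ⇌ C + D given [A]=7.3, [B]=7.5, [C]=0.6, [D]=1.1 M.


Kc = [C][D]/([A][B])
= (0.6^1 × 1.1^1)/(7.3^1 × 7.5^1)
= 0.66/54.75
= 0.01205

0.01205


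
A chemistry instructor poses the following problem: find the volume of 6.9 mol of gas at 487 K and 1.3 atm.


PV = nRT  (R = 0.08206 L·atm/(mol·K))
V = nRT/P = 6.9×0.08206×487/1.3
= 212.112 L

212.112 L


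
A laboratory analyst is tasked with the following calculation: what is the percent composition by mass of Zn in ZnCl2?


M(ZnCl2) = 1×65.38 + 2×35.45 = 136.28 g/mol
Mass of Zn = 1 × 65.38 = 65.38 g/mol
% Zn = 65.38/136.28 × 100 = 47.97%

47.97%


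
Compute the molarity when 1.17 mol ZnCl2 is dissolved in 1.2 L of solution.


M = n/V = 1.17/1.2 = 0.975 mol/L

0.975 M


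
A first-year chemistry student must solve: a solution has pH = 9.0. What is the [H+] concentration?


[H+] = 10^(-pH) = 10^(-9.0)
= 1.0×10^-9 M

1.0×10^-9 M


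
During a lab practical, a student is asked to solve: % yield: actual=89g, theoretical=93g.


% yield = actual/theoretical × 100
= 89/93 × 100
= 95.7%

95.7%


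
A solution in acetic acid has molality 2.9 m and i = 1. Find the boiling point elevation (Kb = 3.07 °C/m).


ΔTb = Kb × m × i
= 3.07 × 2.9 × 1
= 8.903 °C

8.903 °C


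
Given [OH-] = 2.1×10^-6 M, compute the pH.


pOH = -log10([OH-]) = -log10(2.1×10^-6)
= 6 - log10(2.1) = 5.68
pH = 14 - pOH = 14 - 5.68 = 8.32

8.32


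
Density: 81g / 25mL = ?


ρ = mass/volume
= 81/25
= 3.24 g/mL

3.24 g/mL


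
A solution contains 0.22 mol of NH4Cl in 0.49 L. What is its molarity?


M = n/V = 0.22/0.49 = 0.449 mol/L

0.449 M


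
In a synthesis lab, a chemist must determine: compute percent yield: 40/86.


% yield = actual/theoretical × 100
= 40/86 × 100
= 46.51%

46.51%


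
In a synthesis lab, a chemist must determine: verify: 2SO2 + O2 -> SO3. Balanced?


Equation: 2SO2 + O2 -> SO3
Check atoms: O: 6≠3, S: 2≠1
Not balanced

No, not balanced


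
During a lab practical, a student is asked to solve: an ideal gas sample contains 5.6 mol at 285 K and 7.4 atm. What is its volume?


PV = nRT  (R = 0.08206 L·atm/(mol·K))
V = nRT/P = 5.6×0.08206×285/7.4
= 17.698 L

17.698 L


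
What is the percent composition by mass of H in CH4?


M(CH4) = 1×12.01 + 4×1.008 = 16.042 g/mol
Mass of H = 4 × 1.008 = 4.032 g/mol
% H = 4.032/16.042 × 100 = 25.13%

25.13%


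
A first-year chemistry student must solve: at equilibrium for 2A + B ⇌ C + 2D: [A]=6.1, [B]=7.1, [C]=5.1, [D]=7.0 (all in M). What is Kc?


Kc = [C][D]^2/([A]^2[B])
= (5.1^1 × 7.0^2)/(6.1^2 × 7.1^1)
= 249.9/264.191
= 0.9459

0.9459


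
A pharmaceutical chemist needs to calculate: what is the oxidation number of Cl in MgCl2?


halide: -1
Oxidation number: -1

-1


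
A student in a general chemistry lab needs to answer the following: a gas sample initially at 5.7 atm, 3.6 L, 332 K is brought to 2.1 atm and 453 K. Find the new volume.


P1V1/T1 = P2V2/T2
V2 = P1V1T2/(T1P2)
= 5.7×3.6×453/(332×2.1)
= 13.333 L

13.333 L


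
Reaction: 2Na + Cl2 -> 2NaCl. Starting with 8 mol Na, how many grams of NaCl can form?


Mole ratio NaCl:Na = 2:2
n(NaCl) = 8 × 2/2 = 8.000 mol
mass = 8.000 × 58.44 = 467.52 g

467.52 g


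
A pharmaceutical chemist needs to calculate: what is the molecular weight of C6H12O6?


M(C6H12O6) = 6×12.01 + 12×1.008 + 6×16.0
= 72.06 + 12.1 + 96.0
= 180.16 g/mol

180.16 g/mol


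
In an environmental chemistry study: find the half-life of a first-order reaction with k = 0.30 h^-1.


t½ = ln2/k = 0.693147/(0.30 h^-1)
= 2.310 h

2.310 h


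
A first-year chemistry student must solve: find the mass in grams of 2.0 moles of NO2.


M(NO2) = 46.01 g/mol
mass = n × M = 2.0 × 46.01 = 92.02 g

92.02 g


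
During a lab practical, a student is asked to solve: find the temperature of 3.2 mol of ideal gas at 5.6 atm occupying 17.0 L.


PV = nRT  (R = 0.08206 L·atm/(mol·K))
T = PV/(nR) = 5.6×17.0/(3.2×0.08206)
= 95.20/0.262592
= 362.54 K

362.54 K


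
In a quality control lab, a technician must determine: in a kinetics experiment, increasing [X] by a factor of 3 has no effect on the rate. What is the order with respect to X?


rate ∝ [X]^n
rate ∝ [X]^0
Order in X: 0

0


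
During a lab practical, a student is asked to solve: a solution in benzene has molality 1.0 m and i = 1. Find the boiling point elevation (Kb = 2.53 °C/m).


ΔTb = Kb × m × i
= 2.53 × 1.0 × 1
= 2.53 °C

2.53 °C


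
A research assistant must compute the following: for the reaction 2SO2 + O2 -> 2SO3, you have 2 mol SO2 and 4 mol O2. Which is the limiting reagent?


Mole ratio available / coefficient:
  SO2: 2/2 = 1.000
  O2: 4/1 = 4.000
Smaller ratio is limiting.

SO2


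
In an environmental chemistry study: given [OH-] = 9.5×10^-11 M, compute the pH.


pOH = -log10([OH-]) = -log10(9.5×10^-11)
= 11 - log10(9.5) = 10.02
pH = 14 - pOH = 14 - 10.02 = 3.98

3.98


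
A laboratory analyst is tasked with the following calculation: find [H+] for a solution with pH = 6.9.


[H+] = 10^(-pH) = 10^(-6.9)
= 1.26×10^-7 M

1.26×10^-7 M


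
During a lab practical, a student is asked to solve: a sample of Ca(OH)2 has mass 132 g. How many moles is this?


M(Ca(OH)2) = 74.1 g/mol
n = mass/M = 132/74.1 = 1.7814 mol

1.7814 mol


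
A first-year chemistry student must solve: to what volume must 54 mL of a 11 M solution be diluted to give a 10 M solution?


C1V1 = C2V2
11 × 54 = 10 × V2
V2 = 594/10 = 59.4 mL

59.4 mL


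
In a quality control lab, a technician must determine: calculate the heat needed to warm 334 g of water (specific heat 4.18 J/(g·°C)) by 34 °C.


q = mcΔT = 334 × 4.18 × 34
= 47468.08 J

47468.08 J


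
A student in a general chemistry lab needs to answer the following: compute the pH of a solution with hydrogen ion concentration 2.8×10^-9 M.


pH = -log10([H+]) = -log10(2.8×10^-9)
= 9 - log10(2.8)
= 9 - 0.45
= 8.55

8.55


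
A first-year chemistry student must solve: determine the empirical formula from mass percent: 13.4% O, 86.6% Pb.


Assume 100 g sample. Moles of each element:
  O: 13.4/16.0 = 0.838 mol
  Pb: 86.6/207.2 = 0.418 mol
Divide by smallest (0.418):
  O: 0.838/0.418 = 2.0
  Pb: 0.418/0.418 = 1.0
Empirical formula: PbO2

PbO2


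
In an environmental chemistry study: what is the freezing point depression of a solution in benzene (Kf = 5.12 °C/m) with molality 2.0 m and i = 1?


ΔTf = Kf × m × i
= 5.12 × 2.0 × 1
= 10.24 °C

10.24 °C


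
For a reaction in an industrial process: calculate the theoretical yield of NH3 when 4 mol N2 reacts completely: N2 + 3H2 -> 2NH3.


Mole ratio NH3:N2 = 2:1
n(NH3) = 4 × 2/1 = 8.000 mol
mass = 8.000 × 17.03 = 136.24 g

136.24 g


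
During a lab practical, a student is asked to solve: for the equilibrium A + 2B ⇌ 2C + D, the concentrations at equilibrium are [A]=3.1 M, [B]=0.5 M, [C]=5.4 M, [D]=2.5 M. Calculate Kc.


Kc = [C]^2[D]/([A][B]^2)
= (5.4^2 × 2.5^1)/(3.1^1 × 0.5^2)
= 72.9/0.775
= 94.06

94.06


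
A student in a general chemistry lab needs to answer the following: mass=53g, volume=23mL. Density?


ρ = mass/volume
= 53/23
= 2.304 g/mL

2.304 g/mL


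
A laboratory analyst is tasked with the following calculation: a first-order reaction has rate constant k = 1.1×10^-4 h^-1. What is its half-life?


t½ = ln2/k = 0.693147/(1.1×10^-4 h^-1)
= 6301 h

6301 h


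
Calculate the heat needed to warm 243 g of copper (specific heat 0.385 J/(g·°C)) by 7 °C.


q = mcΔT = 243 × 0.385 × 7
= 654.89 J

654.89 J


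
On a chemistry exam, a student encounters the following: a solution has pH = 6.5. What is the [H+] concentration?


[H+] = 10^(-pH) = 10^(-6.5)
= 3.16×10^-7 M

3.16×10^-7 M


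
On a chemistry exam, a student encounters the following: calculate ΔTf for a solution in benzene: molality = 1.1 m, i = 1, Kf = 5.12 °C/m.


ΔTf = Kf × m × i
= 5.12 × 1.1 × 1
= 5.632 °C

5.632 °C


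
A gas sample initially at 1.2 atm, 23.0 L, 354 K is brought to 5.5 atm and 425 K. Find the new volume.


P1V1/T1 = P2V2/T2
V2 = P1V1T2/(T1P2)
= 1.2×23.0×425/(354×5.5)
= 6.025 L

6.025 L


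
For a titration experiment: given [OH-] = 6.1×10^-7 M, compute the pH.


pOH = -log10([OH-]) = -log10(6.1×10^-7)
= 7 - log10(6.1) = 6.21
pH = 14 - pOH = 14 - 6.21 = 7.79

7.79


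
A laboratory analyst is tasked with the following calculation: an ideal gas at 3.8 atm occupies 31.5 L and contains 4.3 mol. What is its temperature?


PV = nRT  (R = 0.08206 L·atm/(mol·K))
T = PV/(nR) = 3.8×31.5/(4.3×0.08206)
= 119.70/0.352858
= 339.23 K

339.23 K


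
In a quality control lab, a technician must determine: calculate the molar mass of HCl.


M(HCl) = 1×1.008 + 1×35.45
= 1.01 + 35.45
= 36.46 g/mol

36.46 g/mol


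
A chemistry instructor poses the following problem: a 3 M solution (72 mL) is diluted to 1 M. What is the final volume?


C1V1 = C2V2
3 × 72 = 1 × V2
V2 = 216/1 = 216.0 mL

216.0 mL


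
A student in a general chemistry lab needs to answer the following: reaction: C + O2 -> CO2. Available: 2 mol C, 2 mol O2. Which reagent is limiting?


Mole ratio available / coefficient:
  C: 2/1 = 2.000
  O2: 2/1 = 2.000
Smaller ratio is limiting.

neither (stoichiometric); C and O2 are fully consumed


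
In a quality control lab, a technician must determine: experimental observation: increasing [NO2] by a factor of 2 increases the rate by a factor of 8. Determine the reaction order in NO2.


rate ∝ [NO2]^n
2^n = 8 → n = 3
Order in NO2: 3

3


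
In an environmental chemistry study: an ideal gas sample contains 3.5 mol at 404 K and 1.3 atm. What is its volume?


PV = nRT  (R = 0.08206 L·atm/(mol·K))
V = nRT/P = 3.5×0.08206×404/1.3
= 89.256 L

89.256 L


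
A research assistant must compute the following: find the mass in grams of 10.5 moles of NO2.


M(NO2) = 46.01 g/mol
mass = n × M = 10.5 × 46.01 = 483.11 g

483.11 g


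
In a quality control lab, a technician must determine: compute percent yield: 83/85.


% yield = actual/theoretical × 100
= 83/85 × 100
= 97.65%

97.65%


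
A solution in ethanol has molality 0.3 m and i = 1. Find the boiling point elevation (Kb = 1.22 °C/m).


ΔTb = Kb × m × i
= 1.22 × 0.3 × 1
= 0.366 °C

0.366 °C


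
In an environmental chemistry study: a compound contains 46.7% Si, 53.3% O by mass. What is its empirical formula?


Assume 100 g sample. Moles of each element:
  Si: 46.7/28.09 = 1.663 mol
  O: 53.3/16.0 = 3.331 mol
Divide by smallest (1.663):
  Si: 1.663/1.663 = 1.0
  O: 3.331/1.663 = 2.0
Empirical formula: SiO2

SiO2


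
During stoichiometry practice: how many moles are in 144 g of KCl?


M(KCl) = 74.55 g/mol
n = mass/M = 144/74.55 = 1.9316 mol

1.9316 mol


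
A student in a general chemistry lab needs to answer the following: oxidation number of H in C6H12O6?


H is +1 with nonmetals
Oxidation number: +1

+1


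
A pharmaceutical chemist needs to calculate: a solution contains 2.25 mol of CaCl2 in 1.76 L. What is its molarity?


M = n/V = 2.25/1.76 = 1.278 mol/L

1.278 M


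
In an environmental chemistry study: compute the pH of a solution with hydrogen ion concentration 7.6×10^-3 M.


pH = -log10([H+]) = -log10(7.6×10^-3)
= 3 - log10(7.6)
= 3 - 0.88
= 2.12

2.12


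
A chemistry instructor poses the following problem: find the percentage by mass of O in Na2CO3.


M(Na2CO3) = 2×22.99 + 1×12.01 + 3×16.0 = 105.99 g/mol
Mass of O = 3 × 16.0 = 48.00 g/mol
% O = 48.00/105.99 × 100 = 45.29%

45.29%


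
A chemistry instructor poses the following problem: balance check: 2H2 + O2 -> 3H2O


Equation: 2H2 + O2 -> 3H2O
Check atoms: H: 4≠6, O: 2≠3
Not balanced

No, not balanced


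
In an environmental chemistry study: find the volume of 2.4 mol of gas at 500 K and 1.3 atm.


PV = nRT  (R = 0.08206 L·atm/(mol·K))
V = nRT/P = 2.4×0.08206×500/1.3
= 75.748 L

75.748 L


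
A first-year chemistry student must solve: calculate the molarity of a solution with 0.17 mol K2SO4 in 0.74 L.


M = n/V = 0.17/0.74 = 0.230 mol/L

0.230 M


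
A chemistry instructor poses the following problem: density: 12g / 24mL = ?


ρ = mass/volume
= 12/24
= 0.5 g/mL

0.5 g/mL


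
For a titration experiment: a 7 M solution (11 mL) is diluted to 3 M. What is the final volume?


C1V1 = C2V2
7 × 11 = 3 × V2
V2 = 77/3 = 25.67 mL

25.67 mL


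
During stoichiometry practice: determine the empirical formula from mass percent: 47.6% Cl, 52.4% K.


Assume 100 g sample. Moles of each element:
  Cl: 47.6/35.45 = 1.343 mol
  K: 52.4/39.1 = 1.34 mol
Divide by smallest (1.34):
  Cl: 1.343/1.34 = 1.0
  K: 1.34/1.34 = 1.0
Empirical formula: KCl

KCl


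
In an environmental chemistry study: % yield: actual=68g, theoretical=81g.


% yield = actual/theoretical × 100
= 68/81 × 100
= 83.95%

83.95%


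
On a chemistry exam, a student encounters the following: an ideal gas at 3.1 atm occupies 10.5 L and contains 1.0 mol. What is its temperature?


PV = nRT  (R = 0.08206 L·atm/(mol·K))
T = PV/(nR) = 3.1×10.5/(1.0×0.08206)
= 32.55/0.082060
= 396.66 K

396.66 K


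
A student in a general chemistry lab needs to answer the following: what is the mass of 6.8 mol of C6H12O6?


M(C6H12O6) = 180.16 g/mol
mass = n × M = 6.8 × 180.16 = 1225.09 g

1225.09 g


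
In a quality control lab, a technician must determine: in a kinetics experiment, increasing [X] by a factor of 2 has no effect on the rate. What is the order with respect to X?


rate ∝ [X]^n
rate ∝ [X]^0
Order in X: 0

0


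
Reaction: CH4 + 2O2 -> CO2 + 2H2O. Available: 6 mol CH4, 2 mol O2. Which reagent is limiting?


Mole ratio available / coefficient:
  CH4: 6/1 = 6.000
  O2: 2/2 = 1.000
Smaller ratio is limiting.

O2


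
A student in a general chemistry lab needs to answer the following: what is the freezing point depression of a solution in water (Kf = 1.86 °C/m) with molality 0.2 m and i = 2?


ΔTf = Kf × m × i
= 1.86 × 0.2 × 2
= 0.744 °C

0.744 °C


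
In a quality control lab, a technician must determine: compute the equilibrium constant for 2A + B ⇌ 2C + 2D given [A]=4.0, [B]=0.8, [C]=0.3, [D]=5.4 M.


Kc = [C]^2[D]^2/([A]^2[B])
= (0.3^2 × 5.4^2)/(4.0^2 × 0.8^1)
= 2.6244/12.8
= 0.2050

0.2050


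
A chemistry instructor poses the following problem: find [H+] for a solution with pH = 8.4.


[H+] = 10^(-pH) = 10^(-8.4)
= 3.98×10^-9 M

3.98×10^-9 M


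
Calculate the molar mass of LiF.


M(LiF) = 1×6.94 + 1×19.0
= 6.94 + 19.0
= 25.94 g/mol

25.94 g/mol


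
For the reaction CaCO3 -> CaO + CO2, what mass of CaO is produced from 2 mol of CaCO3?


Mole ratio CaO:CaCO3 = 1:1
n(CaO) = 2 × 1/1 = 2.000 mol
mass = 2.000 × 56.08 = 112.16 g

112.16 g


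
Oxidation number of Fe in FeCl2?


x + 2(-1) = 0, so x = +2
Oxidation number: +2

+2


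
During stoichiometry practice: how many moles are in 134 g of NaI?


M(NaI) = 149.89 g/mol
n = mass/M = 134/149.89 = 0.894 mol

0.894 mol


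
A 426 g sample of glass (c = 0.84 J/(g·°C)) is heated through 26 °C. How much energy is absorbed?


q = mcΔT = 426 × 0.84 × 26
= 9303.84 J

9303.84 J


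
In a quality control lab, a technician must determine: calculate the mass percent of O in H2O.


M(H2O) = 2×1.008 + 1×16.0 = 18.016 g/mol
Mass of O = 1 × 16.0 = 16.00 g/mol
% O = 16.00/18.016 × 100 = 88.81%

88.81%


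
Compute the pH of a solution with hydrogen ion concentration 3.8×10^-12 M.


pH = -log10([H+]) = -log10(3.8×10^-12)
= 12 - log10(3.8)
= 12 - 0.58
= 11.42

11.42


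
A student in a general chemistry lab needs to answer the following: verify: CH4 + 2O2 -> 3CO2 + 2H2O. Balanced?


Equation: CH4 + 2O2 -> 3CO2 + 2H2O
Check atoms: C: 1≠3, H: 4=4, O: 4≠8
Not balanced

No, not balanced


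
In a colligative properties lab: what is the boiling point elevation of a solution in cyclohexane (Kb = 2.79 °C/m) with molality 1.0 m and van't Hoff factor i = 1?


ΔTb = Kb × m × i
= 2.79 × 1.0 × 1
= 2.79 °C

2.79 °C


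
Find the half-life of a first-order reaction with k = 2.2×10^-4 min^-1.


t½ = ln2/k = 0.693147/(2.2×10^-4 min^-1)
= 3151 min

3151 min


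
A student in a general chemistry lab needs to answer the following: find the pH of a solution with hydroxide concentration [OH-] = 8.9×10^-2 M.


pOH = -log10([OH-]) = -log10(8.9×10^-2)
= 2 - log10(8.9) = 1.05
pH = 14 - pOH = 14 - 1.05 = 12.95

12.95


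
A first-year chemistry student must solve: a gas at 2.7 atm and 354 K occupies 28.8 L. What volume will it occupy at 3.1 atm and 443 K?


P1V1/T1 = P2V2/T2
V2 = P1V1T2/(T1P2)
= 2.7×28.8×443/(354×3.1)
= 31.39 L

31.39 L


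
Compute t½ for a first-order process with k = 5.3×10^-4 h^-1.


t½ = ln2/k = 0.693147/(5.3×10^-4 h^-1)
= 1308 h

1308 h


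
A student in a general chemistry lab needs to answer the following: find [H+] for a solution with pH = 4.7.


[H+] = 10^(-pH) = 10^(-4.7)
= 2.0×10^-5 M

2.0×10^-5 M


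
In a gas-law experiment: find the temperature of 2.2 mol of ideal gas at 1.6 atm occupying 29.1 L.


PV = nRT  (R = 0.08206 L·atm/(mol·K))
T = PV/(nR) = 1.6×29.1/(2.2×0.08206)
= 46.56/0.180532
= 257.90 K

257.90 K
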